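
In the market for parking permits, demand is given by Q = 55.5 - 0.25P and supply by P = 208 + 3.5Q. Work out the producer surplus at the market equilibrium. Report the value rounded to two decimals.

6.10

Rewriting demand in inverse form: P = 222 - 4Q.
Set 222 - 4Q = 208 + 3.5Q, which gives 14 = 7.5Q, so Q* = 1.8667 and P* = 222 - 4(1.8667) = 214.5333.
The supply curve's price intercept is 208, so PS = (1/2)(Q*)(P* - 208) = (1/2)(1.8667)(6.5333) = 6.0978.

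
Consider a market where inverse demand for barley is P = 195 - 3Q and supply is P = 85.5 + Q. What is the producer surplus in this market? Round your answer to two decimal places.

374.70

Set 195 - 3Q = 85.5 + Q, which gives 109.5 = 4Q, so Q* = 27.375 and P* = 195 - 3(27.375) = 112.875.
The supply curve's price intercept is 85.5, so PS = (1/2)(Q*)(P* - 85.5) = (1/2)(27.375)(27.375) = 374.6953.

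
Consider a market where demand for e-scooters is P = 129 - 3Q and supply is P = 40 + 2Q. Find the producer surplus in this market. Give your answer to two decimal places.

316.84

Equilibrium: 129 - 3Q = 40 + 2Q, so Q* = 17.8 and P* = 75.6.
PS is the area between P* and the supply curve from 0 to Q*: (1/2)(17.8)(35.6) = 316.84.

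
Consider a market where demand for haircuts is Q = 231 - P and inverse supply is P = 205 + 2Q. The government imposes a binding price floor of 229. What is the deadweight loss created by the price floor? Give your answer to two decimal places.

66.67

Rewriting demand in inverse form: P = 231 - Q.
Without the control, 231 - Q = 205 + 2Q so Q* = 8.6667 and P* = 222.3333.
At P = 229, buyers demand (231 - 229)/1 = 2 while sellers would supply more, so the quantity traded is 2 at price 229.
At Q = 2 the demand price is 229 and the supply price is 209. Deadweight loss is the triangle between the curves from 2 to 8.6667: (1/2)(229 - 209)(8.6667 - 2) = 66.6667.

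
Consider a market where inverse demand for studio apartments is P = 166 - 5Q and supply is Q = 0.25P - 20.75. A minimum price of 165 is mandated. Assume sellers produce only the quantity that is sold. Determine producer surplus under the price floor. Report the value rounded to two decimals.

Rewriting supply in inverse form: P = 83 + 4Q.
Free-market equilibrium: 166 - 5Q = 83 + 4Q gives Q* = 9.2222, P* = 119.8889.
At P = 165, buyers demand (166 - 165)/5 = 0.2 while sellers would supply more, so the quantity traded is 0.2 at price 165.
The supply price at Q = 0.2 is 83.8. PS is the trapezoid between 165 and supply over [0, 0.2]: (1/2)[(165 - 83) + (165 - 83.8)](0.2) = 16.32.

16.32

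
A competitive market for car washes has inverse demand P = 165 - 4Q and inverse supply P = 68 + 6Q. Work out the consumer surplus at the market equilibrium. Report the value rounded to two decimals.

Equilibrium: 165 - 4Q = 68 + 6Q, so Q* = 9.7 and P* = 126.2.
CS is the area between the demand curve and P* from 0 to Q*: (1/2)(9.7)(38.8) = 188.18.

188.18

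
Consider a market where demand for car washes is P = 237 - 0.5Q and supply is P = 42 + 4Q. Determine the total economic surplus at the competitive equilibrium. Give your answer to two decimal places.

4225.00

Set 237 - 0.5Q = 42 + 4Q, which gives 195 = 4.5Q, so Q* = 43.3333 and P* = 237 - 0.5(43.3333) = 215.3333.
Total surplus is the full triangle between the curves from 0 to Q*: (1/2)(43.3333)(237 - 42) = 4225.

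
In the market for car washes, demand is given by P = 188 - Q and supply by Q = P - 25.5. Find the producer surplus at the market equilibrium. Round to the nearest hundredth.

Rewriting supply in inverse form: P = 25.5 + Q.
Equilibrium: 188 - Q = 25.5 + Q, so Q* = 81.25 and P* = 106.75.
The supply curve's price intercept is 25.5, so PS = (1/2)(Q*)(P* - 25.5) = (1/2)(81.25)(81.25) = 3300.7812.

3300.78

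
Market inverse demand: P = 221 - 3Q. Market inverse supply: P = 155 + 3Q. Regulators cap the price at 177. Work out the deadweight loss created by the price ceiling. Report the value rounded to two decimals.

Free-market equilibrium: 221 - 3Q = 155 + 3Q gives Q* = 11, P* = 188.
At the ceiling price 177, quantity supplied is (177 - 155)/3 = 7.3333; supply is the short side, so Q = 7.3333 trades at P = 177.
At Q = 7.3333 the demand price is 199 and the supply price is 177. Deadweight loss is the triangle between the curves from 7.3333 to 11: (1/2)(199 - 177)(11 - 7.3333) = 40.3333.

40.33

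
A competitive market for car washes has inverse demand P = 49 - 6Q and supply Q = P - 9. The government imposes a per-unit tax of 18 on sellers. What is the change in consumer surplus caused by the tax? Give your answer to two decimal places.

Rewriting supply in inverse form: P = 9 + Q.
Without the tax, 49 - 6Q = 9 + Q so Q* = 5.7143 and P* = 14.7143.
A tax on sellers shifts supply up by 18: 49 - 6Q = 9 + Q + 18, so Q_t = 3.1429. Buyers pay P_b = 30.1429; sellers receive P_s = P_b - 18 = 12.1429.
CS falls from (1/2)(5.7143)(34.2857) = 97.9592 to (1/2)(3.1429)(18.8571) = 29.6327, a change of -68.3265.

-68.33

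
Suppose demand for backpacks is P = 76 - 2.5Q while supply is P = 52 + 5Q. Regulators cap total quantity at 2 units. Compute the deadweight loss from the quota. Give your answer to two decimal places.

5.40

Without the quota, 76 - 2.5Q = 52 + 5Q gives Q* = 3.2.
At Q = 2 the demand price is 76 - 2.5(2) = 71 and the supply price is 52 + 5(2) = 62.
Deadweight loss is the triangle between the curves from 2 to 3.2: (1/2)(71 - 62)(3.2 - 2) = 5.4.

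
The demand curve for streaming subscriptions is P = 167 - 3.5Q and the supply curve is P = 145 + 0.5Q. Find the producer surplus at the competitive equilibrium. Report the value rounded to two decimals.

Setting demand equal to supply, 22 = 4Q, so Q* = 5.5 and P* = 147.75.
PS is the area between P* and the supply curve from 0 to Q*: (1/2)(5.5)(2.75) = 7.5625.

7.56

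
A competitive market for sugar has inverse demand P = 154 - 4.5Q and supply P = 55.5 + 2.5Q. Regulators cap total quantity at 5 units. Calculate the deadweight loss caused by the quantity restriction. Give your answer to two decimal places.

Without the quota, 154 - 4.5Q = 55.5 + 2.5Q gives Q* = 14.0714.
At Q = 5 the demand price is 154 - 4.5(5) = 131.5 and the supply price is 55.5 + 2.5(5) = 68.
Deadweight loss is the triangle between the curves from 5 to 14.0714: (1/2)(131.5 - 68)(14.0714 - 5) = 288.0179.

288.02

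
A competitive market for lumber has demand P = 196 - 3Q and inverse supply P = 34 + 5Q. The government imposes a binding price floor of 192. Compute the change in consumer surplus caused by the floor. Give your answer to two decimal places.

Free-market equilibrium: 196 - 3Q = 34 + 5Q gives Q* = 20.25, P* = 135.25.
At P = 192, buyers demand (196 - 192)/3 = 1.3333 while sellers would supply more, so the quantity traded is 1.3333 at price 192.
CS goes from (1/2)(20.25)(60.75) = 615.0938 to 2.6667 (computed as (196 - 192)(1.3333) - (1/2)(3)(1.3333)^2), a change of -612.4271.

-612.43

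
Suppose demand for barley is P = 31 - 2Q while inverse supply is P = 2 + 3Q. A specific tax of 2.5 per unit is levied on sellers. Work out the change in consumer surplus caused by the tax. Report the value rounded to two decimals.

-5.55

Without the tax, 31 - 2Q = 2 + 3Q so Q* = 5.8 and P* = 19.4.
A tax on sellers shifts supply up by 2.5: 31 - 2Q = 2 + 3Q + 2.5, so Q_t = 5.3. Buyers pay P_b = 20.4; sellers receive P_s = P_b - 2.5 = 17.9.
Consumers lose the trapezoid between P* and P_b out to Q_t plus the triangle from Q_t to Q*: change in CS = 28.09 - 33.64 = -5.55.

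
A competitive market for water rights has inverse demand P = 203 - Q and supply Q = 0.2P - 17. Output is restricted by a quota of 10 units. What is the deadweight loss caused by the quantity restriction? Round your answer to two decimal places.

Rewriting supply in inverse form: P = 85 + 5Q.
Without the quota, 203 - Q = 85 + 5Q gives Q* = 19.6667.
At Q = 10 the demand price is 203 - (10) = 193 and the supply price is 85 + 5(10) = 135.
Deadweight loss is the triangle between the curves from 10 to 19.6667: (1/2)(193 - 135)(19.6667 - 10) = 280.3333.

280.33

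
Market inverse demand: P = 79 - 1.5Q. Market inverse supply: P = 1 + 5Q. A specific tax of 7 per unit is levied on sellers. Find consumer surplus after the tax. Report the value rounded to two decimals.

Without the tax, 79 - 1.5Q = 1 + 5Q so Q* = 12 and P* = 61.
With the tax, sellers need 7 more per unit: 79 - 1.5Q = 1 + 5Q + 7, so Q_t = 10.9231. Buyers pay P_b = 62.6154; sellers receive P_s = P_b - 7 = 55.6154.
Consumer surplus is the triangle under demand above P_b: (1/2)(10.9231)(79 - 62.6154) = 89.4852.

89.49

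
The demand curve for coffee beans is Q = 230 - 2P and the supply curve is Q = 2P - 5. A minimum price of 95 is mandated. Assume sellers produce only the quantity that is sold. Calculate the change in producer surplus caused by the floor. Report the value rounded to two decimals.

Rewriting demand in inverse form: P = 115 - 0.5Q.
Rewriting supply in inverse form: P = 2.5 + 0.5Q.
Without the control, 115 - 0.5Q = 2.5 + 0.5Q so Q* = 112.5 and P* = 58.75.
At the floor price 95, quantity demanded is (115 - 95)/0.5 = 40; demand is the short side, so Q = 40 trades at P = 95.
PS goes from (1/2)(112.5)(56.25) = 3164.0625 to 3300 (computed as (95 - 2.5)(40) - (1/2)(0.5)(40)^2), a change of 135.9375.

135.94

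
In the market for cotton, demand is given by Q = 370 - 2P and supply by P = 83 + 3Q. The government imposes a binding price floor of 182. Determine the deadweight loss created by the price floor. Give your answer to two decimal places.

Rewriting demand in inverse form: P = 185 - 0.5Q.
Free-market equilibrium: 185 - 0.5Q = 83 + 3Q gives Q* = 29.1429, P* = 170.4286.
At P = 182, buyers demand (185 - 182)/0.5 = 6 while sellers would supply more, so the quantity traded is 6 at price 182.
The lost-trades triangle has base Q* - 6 = 23.1429 and height equal to the gap between the curves at Q = 6, which is 182 - 101 = 81. DWL = (1/2)(23.1429)(81) = 937.2857.

937.29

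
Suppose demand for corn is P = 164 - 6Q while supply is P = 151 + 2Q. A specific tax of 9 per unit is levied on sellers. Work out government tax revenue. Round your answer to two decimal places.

Without the tax, 164 - 6Q = 151 + 2Q so Q* = 1.625 and P* = 154.25.
With the tax, sellers need 9 more per unit: 164 - 6Q = 151 + 2Q + 9, so Q_t = 0.5. Buyers pay P_b = 161; sellers receive P_s = P_b - 9 = 152.
Revenue is the tax times quantity traded: 9 x 0.5 = 4.5.

4.50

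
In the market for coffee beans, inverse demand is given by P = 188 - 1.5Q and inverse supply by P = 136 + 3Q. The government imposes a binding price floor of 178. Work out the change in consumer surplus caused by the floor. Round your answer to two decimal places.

-66.81

Free-market equilibrium: 188 - 1.5Q = 136 + 3Q gives Q* = 11.5556, P* = 170.6667.
At the floor price 178, quantity demanded is (188 - 178)/1.5 = 6.6667; demand is the short side, so Q = 6.6667 trades at P = 178.
CS goes from (1/2)(11.5556)(17.3333) = 100.1481 to 33.3333 (computed as (188 - 178)(6.6667) - (1/2)(1.5)(6.6667)^2), a change of -66.8148.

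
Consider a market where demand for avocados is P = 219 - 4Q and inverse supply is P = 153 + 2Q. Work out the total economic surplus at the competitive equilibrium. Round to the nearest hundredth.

Equilibrium: 219 - 4Q = 153 + 2Q, so Q* = 11 and P* = 175.
CS = (1/2)(11)(44) = 242 and PS = (1/2)(11)(22) = 121, so total surplus = 363.

363.00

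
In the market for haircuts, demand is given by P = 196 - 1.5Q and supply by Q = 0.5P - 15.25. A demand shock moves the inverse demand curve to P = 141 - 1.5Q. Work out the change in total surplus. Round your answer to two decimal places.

-2168.57

Rewriting supply in inverse form: P = 30.5 + 2Q.
Initial equilibrium: Q_0 = 47.2857, P_0 = 125.0714; CS_0 = (1/2)(47.2857)(70.9286) = 1676.9541, PS_0 = (1/2)(47.2857)(94.5714) = 2235.9388.
New equilibrium: 141 - 1.5Q = 30.5 + 2Q gives Q_1 = 31.5714, P_1 = 93.6429; CS_1 = 747.5663, PS_1 = 996.7551.
Change in total surplus = (747.5663 + 996.7551) - (1676.9541 + 2235.9388) = -2168.5714.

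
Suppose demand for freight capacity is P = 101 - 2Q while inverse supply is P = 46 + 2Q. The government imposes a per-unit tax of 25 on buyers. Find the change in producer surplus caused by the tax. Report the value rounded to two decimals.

-132.81

Pre-tax equilibrium: 101 - 2Q = 46 + 2Q gives Q* = 13.75, P* = 73.5.
With the tax, buyers' net willingness to pay falls by 25: (101 - 25) - 2Q = 46 + 2Q, so Q_t = 7.5. Buyers pay P_b = 86; sellers receive P_s = P_b - 25 = 61.
Producers lose the trapezoid between P_s and P* out to Q_t plus the triangle from Q_t to Q*: change in PS = 56.25 - 189.0625 = -132.8125.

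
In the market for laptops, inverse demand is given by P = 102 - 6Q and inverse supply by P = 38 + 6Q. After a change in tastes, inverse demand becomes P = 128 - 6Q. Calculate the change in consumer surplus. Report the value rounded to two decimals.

83.42

Initial equilibrium: Q_0 = 5.3333, P_0 = 70; CS_0 = (1/2)(5.3333)(32) = 85.3333, PS_0 = (1/2)(5.3333)(32) = 85.3333.
New equilibrium: 128 - 6Q = 38 + 6Q gives Q_1 = 7.5, P_1 = 83; CS_1 = 168.75, PS_1 = 168.75.
Change in consumer surplus = 168.75 - 85.3333 = 83.4167.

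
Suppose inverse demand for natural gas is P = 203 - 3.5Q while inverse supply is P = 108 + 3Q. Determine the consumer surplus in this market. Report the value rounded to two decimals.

Set 203 - 3.5Q = 108 + 3Q, which gives 95 = 6.5Q, so Q* = 14.6154 and P* = 203 - 3.5(14.6154) = 151.8462.
CS is the area between the demand curve and P* from 0 to Q*: (1/2)(14.6154)(51.1538) = 373.8166.

373.82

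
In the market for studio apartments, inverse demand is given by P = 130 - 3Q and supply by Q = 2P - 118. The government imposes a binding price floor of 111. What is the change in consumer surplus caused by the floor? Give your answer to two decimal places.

-557.10

Rewriting supply in inverse form: P = 59 + 0.5Q.
Free-market equilibrium: 130 - 3Q = 59 + 0.5Q gives Q* = 20.2857, P* = 69.1429.
At the floor price 111, quantity demanded is (130 - 111)/3 = 6.3333; demand is the short side, so Q = 6.3333 trades at P = 111.
CS goes from (1/2)(20.2857)(60.8571) = 617.2653 to 60.1667 (computed as (130 - 111)(6.3333) - (1/2)(3)(6.3333)^2), a change of -557.0986.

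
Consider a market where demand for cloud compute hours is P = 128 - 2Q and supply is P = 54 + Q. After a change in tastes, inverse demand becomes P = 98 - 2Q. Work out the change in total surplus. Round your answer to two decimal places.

-590.00

Initial equilibrium: Q_0 = 24.6667, P_0 = 78.6667; CS_0 = (1/2)(24.6667)(49.3333) = 608.4444, PS_0 = (1/2)(24.6667)(24.6667) = 304.2222.
New equilibrium: 98 - 2Q = 54 + Q gives Q_1 = 14.6667, P_1 = 68.6667; CS_1 = 215.1111, PS_1 = 107.5556.
Change in total surplus = (215.1111 + 107.5556) - (608.4444 + 304.2222) = -590.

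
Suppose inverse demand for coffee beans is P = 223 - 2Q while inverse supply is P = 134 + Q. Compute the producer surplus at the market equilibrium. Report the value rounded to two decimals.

440.06

Set 223 - 2Q = 134 + Q, which gives 89 = 3Q, so Q* = 29.6667 and P* = 223 - 2(29.6667) = 163.6667.
PS is the area between P* and the supply curve from 0 to Q*: (1/2)(29.6667)(29.6667) = 440.0556.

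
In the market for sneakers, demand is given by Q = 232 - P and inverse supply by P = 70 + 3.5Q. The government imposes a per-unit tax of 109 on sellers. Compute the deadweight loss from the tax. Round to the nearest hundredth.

1320.11

Rewriting demand in inverse form: P = 232 - Q.
Without the tax, 232 - Q = 70 + 3.5Q so Q* = 36 and P* = 196.
With the tax, sellers need 109 more per unit: 232 - Q = 70 + 3.5Q + 109, so Q_t = 11.7778. Buyers pay P_b = 220.2222; sellers receive P_s = P_b - 109 = 111.2222.
The welfare triangle lost has base Q* - Q_t = 24.2222 and height t = 109, so DWL = (1/2)(24.2222)(109) = 1320.1111.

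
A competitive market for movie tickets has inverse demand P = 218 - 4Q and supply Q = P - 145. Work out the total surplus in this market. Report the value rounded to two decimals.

Rewriting supply in inverse form: P = 145 + Q.
Set 218 - 4Q = 145 + Q, which gives 73 = 5Q, so Q* = 14.6 and P* = 218 - 4(14.6) = 159.6.
Total surplus is the full triangle between the curves from 0 to Q*: (1/2)(14.6)(218 - 145) = 532.9.

532.90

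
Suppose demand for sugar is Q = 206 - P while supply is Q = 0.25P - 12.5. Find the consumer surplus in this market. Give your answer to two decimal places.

Rewriting demand in inverse form: P = 206 - Q.
Rewriting supply in inverse form: P = 50 + 4Q.
Equilibrium: 206 - Q = 50 + 4Q, so Q* = 31.2 and P* = 174.8.
Consumer surplus is the triangle under demand above P*: (1/2)(31.2)(206 - 174.8) = (1/2)(31.2)(31.2) = 486.72.

486.72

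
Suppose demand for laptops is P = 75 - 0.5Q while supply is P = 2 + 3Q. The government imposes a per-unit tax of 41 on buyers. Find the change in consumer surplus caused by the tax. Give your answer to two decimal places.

Pre-tax equilibrium: 75 - 0.5Q = 2 + 3Q gives Q* = 20.8571, P* = 64.5714.
A tax on buyers shifts demand down by 41: (75 - 41) - 0.5Q = 2 + 3Q, so Q_t = 9.1429. Buyers pay P_b = 70.4286; sellers receive P_s = P_b - 41 = 29.4286.
CS falls from (1/2)(20.8571)(10.4286) = 108.7551 to (1/2)(9.1429)(4.5714) = 20.898, a change of -87.8571.

-87.86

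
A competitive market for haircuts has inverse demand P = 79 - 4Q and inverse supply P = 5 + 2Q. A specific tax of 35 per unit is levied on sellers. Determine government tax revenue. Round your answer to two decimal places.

227.50

Pre-tax equilibrium: 79 - 4Q = 5 + 2Q gives Q* = 12.3333, P* = 29.6667.
With the tax, sellers need 35 more per unit: 79 - 4Q = 5 + 2Q + 35, so Q_t = 6.5. Buyers pay P_b = 53; sellers receive P_s = P_b - 35 = 18.
Tax revenue = t x Q_t = 35 x 6.5 = 227.5.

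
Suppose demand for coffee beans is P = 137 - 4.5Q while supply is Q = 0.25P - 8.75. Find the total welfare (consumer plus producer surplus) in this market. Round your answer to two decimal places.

Rewriting supply in inverse form: P = 35 + 4Q.
Setting demand equal to supply, 102 = 8.5Q, so Q* = 12 and P* = 83.
CS = (1/2)(12)(54) = 324 and PS = (1/2)(12)(48) = 288, so total surplus = 612.

612.00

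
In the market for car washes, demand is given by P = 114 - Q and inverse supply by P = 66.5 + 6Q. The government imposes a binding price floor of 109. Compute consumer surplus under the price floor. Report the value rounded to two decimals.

Without the control, 114 - Q = 66.5 + 6Q so Q* = 6.7857 and P* = 107.2143.
At P = 109, buyers demand (114 - 109)/1 = 5 while sellers would supply more, so the quantity traded is 5 at price 109.
CS is the triangle under demand above 109: (1/2)(5)(114 - 109) = 12.5.

12.50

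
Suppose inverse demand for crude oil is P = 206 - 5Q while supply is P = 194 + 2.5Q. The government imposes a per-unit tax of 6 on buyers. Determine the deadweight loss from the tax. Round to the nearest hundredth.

2.40

Without the tax, 206 - 5Q = 194 + 2.5Q so Q* = 1.6 and P* = 198.
A tax on buyers shifts demand down by 6: (206 - 6) - 5Q = 194 + 2.5Q, so Q_t = 0.8. Buyers pay P_b = 202; sellers receive P_s = P_b - 6 = 196.
The welfare triangle lost has base Q* - Q_t = 0.8 and height t = 6, so DWL = (1/2)(0.8)(6) = 2.4.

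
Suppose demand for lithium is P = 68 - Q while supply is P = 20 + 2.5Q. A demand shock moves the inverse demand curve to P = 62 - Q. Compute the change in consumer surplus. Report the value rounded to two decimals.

-22.04

Initial equilibrium: Q_0 = 13.7143, P_0 = 54.2857; CS_0 = (1/2)(13.7143)(13.7143) = 94.0408, PS_0 = (1/2)(13.7143)(34.2857) = 235.102.
New equilibrium: 62 - Q = 20 + 2.5Q gives Q_1 = 12, P_1 = 50; CS_1 = 72, PS_1 = 180.
Change in consumer surplus = 72 - 94.0408 = -22.0408.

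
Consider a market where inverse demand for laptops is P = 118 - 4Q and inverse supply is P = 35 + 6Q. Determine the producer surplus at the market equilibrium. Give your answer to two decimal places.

206.67

Set 118 - 4Q = 35 + 6Q, which gives 83 = 10Q, so Q* = 8.3 and P* = 118 - 4(8.3) = 84.8.
PS is the area between P* and the supply curve from 0 to Q*: (1/2)(8.3)(49.8) = 206.67.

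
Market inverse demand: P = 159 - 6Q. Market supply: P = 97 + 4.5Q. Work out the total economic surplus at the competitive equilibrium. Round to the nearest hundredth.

183.05

Setting demand equal to supply, 62 = 10.5Q, so Q* = 5.9048 and P* = 123.5714.
Total surplus is the full triangle between the curves from 0 to Q*: (1/2)(5.9048)(159 - 97) = 183.0476.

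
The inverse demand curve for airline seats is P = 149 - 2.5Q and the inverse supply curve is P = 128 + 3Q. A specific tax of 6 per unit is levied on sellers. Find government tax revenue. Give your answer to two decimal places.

16.36

Without the tax, 149 - 2.5Q = 128 + 3Q so Q* = 3.8182 and P* = 139.4545.
A tax on sellers shifts supply up by 6: 149 - 2.5Q = 128 + 3Q + 6, so Q_t = 2.7273. Buyers pay P_b = 142.1818; sellers receive P_s = P_b - 6 = 136.1818.
Revenue is the tax times quantity traded: 6 x 2.7273 = 16.3636.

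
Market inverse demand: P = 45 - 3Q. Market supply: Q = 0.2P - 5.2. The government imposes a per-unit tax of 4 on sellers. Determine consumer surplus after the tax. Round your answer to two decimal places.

5.27

Rewriting supply in inverse form: P = 26 + 5Q.
Pre-tax equilibrium: 45 - 3Q = 26 + 5Q gives Q* = 2.375, P* = 37.875.
A tax on sellers shifts supply up by 4: 45 - 3Q = 26 + 5Q + 4, so Q_t = 1.875. Buyers pay P_b = 39.375; sellers receive P_s = P_b - 4 = 35.375.
CS = (1/2)(Q_t)(45 - P_b) = (1/2)(1.875)(5.625) = 5.2734.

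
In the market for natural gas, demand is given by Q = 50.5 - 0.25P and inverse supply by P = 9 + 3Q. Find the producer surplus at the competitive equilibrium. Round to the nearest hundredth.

Rewriting demand in inverse form: P = 202 - 4Q.
Set 202 - 4Q = 9 + 3Q, which gives 193 = 7Q, so Q* = 27.5714 and P* = 202 - 4(27.5714) = 91.7143.
Producer surplus is the triangle above supply below P*: (1/2)(27.5714)(91.7143 - 9) = (1/2)(27.5714)(82.7143) = 1140.2755.

1140.28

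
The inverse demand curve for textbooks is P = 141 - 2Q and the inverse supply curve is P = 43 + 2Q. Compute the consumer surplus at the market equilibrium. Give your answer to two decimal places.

Set 141 - 2Q = 43 + 2Q, which gives 98 = 4Q, so Q* = 24.5 and P* = 141 - 2(24.5) = 92.
Consumer surplus is the triangle under demand above P*: (1/2)(24.5)(141 - 92) = (1/2)(24.5)(49) = 600.25.

600.25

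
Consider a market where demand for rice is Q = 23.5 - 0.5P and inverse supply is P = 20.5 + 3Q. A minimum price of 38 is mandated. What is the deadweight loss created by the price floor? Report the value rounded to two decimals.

Rewriting demand in inverse form: P = 47 - 2Q.
Without the control, 47 - 2Q = 20.5 + 3Q so Q* = 5.3 and P* = 36.4.
At P = 38, buyers demand (47 - 38)/2 = 4.5 while sellers would supply more, so the quantity traded is 4.5 at price 38.
At Q = 4.5 the demand price is 38 and the supply price is 34. Deadweight loss is the triangle between the curves from 4.5 to 5.3: (1/2)(38 - 34)(5.3 - 4.5) = 1.6.

1.60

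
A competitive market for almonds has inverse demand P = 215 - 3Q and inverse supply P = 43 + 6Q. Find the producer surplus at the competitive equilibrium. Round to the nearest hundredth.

Setting demand equal to supply, 172 = 9Q, so Q* = 19.1111 and P* = 157.6667.
The supply curve's price intercept is 43, so PS = (1/2)(Q*)(P* - 43) = (1/2)(19.1111)(114.6667) = 1095.7037.

1095.70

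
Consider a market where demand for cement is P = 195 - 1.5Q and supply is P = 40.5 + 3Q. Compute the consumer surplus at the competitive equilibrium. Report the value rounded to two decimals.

Equilibrium: 195 - 1.5Q = 40.5 + 3Q, so Q* = 34.3333 and P* = 143.5.
Consumer surplus is the triangle under demand above P*: (1/2)(34.3333)(195 - 143.5) = (1/2)(34.3333)(51.5) = 884.0833.

884.08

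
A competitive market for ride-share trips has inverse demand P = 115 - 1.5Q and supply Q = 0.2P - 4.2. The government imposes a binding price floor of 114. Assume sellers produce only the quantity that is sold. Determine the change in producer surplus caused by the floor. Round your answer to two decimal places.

-461.95

Rewriting supply in inverse form: P = 21 + 5Q.
Free-market equilibrium: 115 - 1.5Q = 21 + 5Q gives Q* = 14.4615, P* = 93.3077.
At the floor price 114, quantity demanded is (115 - 114)/1.5 = 0.6667; demand is the short side, so Q = 0.6667 trades at P = 114.
PS goes from (1/2)(14.4615)(72.3077) = 522.8402 to 60.8889 (computed as (114 - 21)(0.6667) - (1/2)(5)(0.6667)^2), a change of -461.9513.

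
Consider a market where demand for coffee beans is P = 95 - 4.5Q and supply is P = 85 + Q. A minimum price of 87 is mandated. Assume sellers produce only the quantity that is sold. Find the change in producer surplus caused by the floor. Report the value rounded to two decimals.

Free-market equilibrium: 95 - 4.5Q = 85 + Q gives Q* = 1.8182, P* = 86.8182.
At the floor price 87, quantity demanded is (95 - 87)/4.5 = 1.7778; demand is the short side, so Q = 1.7778 trades at P = 87.
PS goes from (1/2)(1.8182)(1.8182) = 1.6529 to 1.9753 (computed as (87 - 85)(1.7778) - (1/2)(1)(1.7778)^2), a change of 0.3224.

0.32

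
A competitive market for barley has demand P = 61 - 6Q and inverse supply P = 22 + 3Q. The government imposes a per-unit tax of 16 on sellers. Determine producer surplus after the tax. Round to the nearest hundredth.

9.80

Without the tax, 61 - 6Q = 22 + 3Q so Q* = 4.3333 and P* = 35.
With the tax, sellers need 16 more per unit: 61 - 6Q = 22 + 3Q + 16, so Q_t = 2.5556. Buyers pay P_b = 45.6667; sellers receive P_s = P_b - 16 = 29.6667.
PS = (1/2)(Q_t)(P_s - 22) = (1/2)(2.5556)(7.6667) = 9.7963.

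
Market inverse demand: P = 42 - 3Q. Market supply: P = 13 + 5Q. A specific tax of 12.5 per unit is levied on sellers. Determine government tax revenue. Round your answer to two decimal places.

Without the tax, 42 - 3Q = 13 + 5Q so Q* = 3.625 and P* = 31.125.
A tax on sellers shifts supply up by 12.5: 42 - 3Q = 13 + 5Q + 12.5, so Q_t = 2.0625. Buyers pay P_b = 35.8125; sellers receive P_s = P_b - 12.5 = 23.3125.
Tax revenue = t x Q_t = 12.5 x 2.0625 = 25.7812.

25.78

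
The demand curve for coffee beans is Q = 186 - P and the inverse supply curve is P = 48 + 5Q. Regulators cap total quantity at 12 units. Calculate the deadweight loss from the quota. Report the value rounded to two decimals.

Rewriting demand in inverse form: P = 186 - Q.
Unrestricted equilibrium: Q* = (186 - 48)/(1 + 5) = 23.
At Q = 12 the demand price is 186 - (12) = 174 and the supply price is 48 + 5(12) = 108.
Deadweight loss is the triangle between the curves from 12 to 23: (1/2)(174 - 108)(23 - 12) = 363.

363.00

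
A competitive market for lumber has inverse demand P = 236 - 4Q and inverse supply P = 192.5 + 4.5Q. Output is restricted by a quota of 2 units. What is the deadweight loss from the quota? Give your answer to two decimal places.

Unrestricted equilibrium: Q* = (236 - 192.5)/(4 + 4.5) = 5.1176.
At Q = 2 the demand price is 236 - 4(2) = 228 and the supply price is 192.5 + 4.5(2) = 201.5.
Deadweight loss is the triangle between the curves from 2 to 5.1176: (1/2)(228 - 201.5)(5.1176 - 2) = 41.3088.

41.31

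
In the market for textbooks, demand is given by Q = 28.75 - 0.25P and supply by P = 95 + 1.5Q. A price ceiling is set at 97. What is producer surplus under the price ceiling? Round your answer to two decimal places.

1.33

Rewriting demand in inverse form: P = 115 - 4Q.
Without the control, 115 - 4Q = 95 + 1.5Q so Q* = 3.6364 and P* = 100.4545.
At P = 97, sellers supply (97 - 95)/1.5 = 1.3333 while buyers want more, so the quantity traded is 1.3333 at price 97.
PS is the triangle above supply below 97: (1/2)(1.3333)(97 - 95) = 1.3333.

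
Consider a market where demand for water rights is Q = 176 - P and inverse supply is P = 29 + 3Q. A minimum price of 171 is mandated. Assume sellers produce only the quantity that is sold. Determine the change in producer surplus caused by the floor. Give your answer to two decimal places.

Rewriting demand in inverse form: P = 176 - Q.
Without the control, 176 - Q = 29 + 3Q so Q* = 36.75 and P* = 139.25.
At P = 171, buyers demand (176 - 171)/1 = 5 while sellers would supply more, so the quantity traded is 5 at price 171.
PS goes from (1/2)(36.75)(110.25) = 2025.8438 to 672.5 (computed as (171 - 29)(5) - (1/2)(3)(5)^2), a change of -1353.3438.

-1353.34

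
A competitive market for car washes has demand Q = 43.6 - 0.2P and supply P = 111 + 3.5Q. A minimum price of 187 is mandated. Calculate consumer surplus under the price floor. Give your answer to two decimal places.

Rewriting demand in inverse form: P = 218 - 5Q.
Free-market equilibrium: 218 - 5Q = 111 + 3.5Q gives Q* = 12.5882, P* = 155.0588.
At P = 187, buyers demand (218 - 187)/5 = 6.2 while sellers would supply more, so the quantity traded is 6.2 at price 187.
CS is the triangle under demand above 187: (1/2)(6.2)(218 - 187) = 96.1.

96.10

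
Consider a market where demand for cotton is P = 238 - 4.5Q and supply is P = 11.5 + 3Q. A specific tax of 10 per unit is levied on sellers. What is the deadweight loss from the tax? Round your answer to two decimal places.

Pre-tax equilibrium: 238 - 4.5Q = 11.5 + 3Q gives Q* = 30.2, P* = 102.1.
A tax on sellers shifts supply up by 10: 238 - 4.5Q = 11.5 + 3Q + 10, so Q_t = 28.8667. Buyers pay P_b = 108.1; sellers receive P_s = P_b - 10 = 98.1.
Deadweight loss is the triangle between the curves from Q_t to Q*: (1/2)(30.2 - 28.8667)(10) = 6.6667.

6.67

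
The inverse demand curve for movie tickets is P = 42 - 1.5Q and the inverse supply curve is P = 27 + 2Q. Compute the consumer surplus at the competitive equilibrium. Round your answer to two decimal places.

13.78

Set 42 - 1.5Q = 27 + 2Q, which gives 15 = 3.5Q, so Q* = 4.2857 and P* = 42 - 1.5(4.2857) = 35.5714.
The demand choke price is 42, so CS = (1/2)(Q*)(42 - P*) = (1/2)(4.2857)(6.4286) = 13.7755.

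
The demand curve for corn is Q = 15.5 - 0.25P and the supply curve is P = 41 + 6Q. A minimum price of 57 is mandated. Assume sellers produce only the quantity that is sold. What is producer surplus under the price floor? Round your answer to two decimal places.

Rewriting demand in inverse form: P = 62 - 4Q.
Free-market equilibrium: 62 - 4Q = 41 + 6Q gives Q* = 2.1, P* = 53.6.
At P = 57, buyers demand (62 - 57)/4 = 1.25 while sellers would supply more, so the quantity traded is 1.25 at price 57.
The supply price at Q = 1.25 is 48.5. PS is the trapezoid between 57 and supply over [0, 1.25]: (1/2)[(57 - 41) + (57 - 48.5)](1.25) = 15.3125.

15.31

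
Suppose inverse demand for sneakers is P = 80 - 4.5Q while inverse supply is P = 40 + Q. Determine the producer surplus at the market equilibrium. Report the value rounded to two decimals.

Setting demand equal to supply, 40 = 5.5Q, so Q* = 7.2727 and P* = 47.2727.
The supply curve's price intercept is 40, so PS = (1/2)(Q*)(P* - 40) = (1/2)(7.2727)(7.2727) = 26.4463.

26.45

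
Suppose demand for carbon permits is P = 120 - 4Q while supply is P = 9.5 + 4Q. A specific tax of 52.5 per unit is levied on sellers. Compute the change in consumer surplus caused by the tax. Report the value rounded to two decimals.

-276.45

Without the tax, 120 - 4Q = 9.5 + 4Q so Q* = 13.8125 and P* = 64.75.
With the tax, sellers need 52.5 more per unit: 120 - 4Q = 9.5 + 4Q + 52.5, so Q_t = 7.25. Buyers pay P_b = 91; sellers receive P_s = P_b - 52.5 = 38.5.
Consumers lose the trapezoid between P* and P_b out to Q_t plus the triangle from Q_t to Q*: change in CS = 105.125 - 381.5703 = -276.4453.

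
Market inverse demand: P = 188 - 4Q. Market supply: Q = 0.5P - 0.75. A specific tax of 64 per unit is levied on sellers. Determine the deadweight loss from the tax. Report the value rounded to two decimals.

Rewriting supply in inverse form: P = 1.5 + 2Q.
Without the tax, 188 - 4Q = 1.5 + 2Q so Q* = 31.0833 and P* = 63.6667.
A tax on sellers shifts supply up by 64: 188 - 4Q = 1.5 + 2Q + 64, so Q_t = 20.4167. Buyers pay P_b = 106.3333; sellers receive P_s = P_b - 64 = 42.3333.
The welfare triangle lost has base Q* - Q_t = 10.6667 and height t = 64, so DWL = (1/2)(10.6667)(64) = 341.3333.

341.33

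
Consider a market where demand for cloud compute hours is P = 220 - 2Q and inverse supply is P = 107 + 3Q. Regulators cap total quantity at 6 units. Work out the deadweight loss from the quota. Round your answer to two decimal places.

Unrestricted equilibrium: Q* = (220 - 107)/(2 + 3) = 22.6.
At Q = 6 the demand price is 220 - 2(6) = 208 and the supply price is 107 + 3(6) = 125.
Deadweight loss is the triangle between the curves from 6 to 22.6: (1/2)(208 - 125)(22.6 - 6) = 688.9.

688.90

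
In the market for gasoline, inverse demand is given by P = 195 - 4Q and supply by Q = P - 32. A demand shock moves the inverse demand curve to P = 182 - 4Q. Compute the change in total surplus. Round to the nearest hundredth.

-406.90

Rewriting supply in inverse form: P = 32 + Q.
Initial equilibrium: Q_0 = 32.6, P_0 = 64.6; CS_0 = (1/2)(32.6)(130.4) = 2125.52, PS_0 = (1/2)(32.6)(32.6) = 531.38.
New equilibrium: 182 - 4Q = 32 + Q gives Q_1 = 30, P_1 = 62; CS_1 = 1800, PS_1 = 450.
Change in total surplus = (1800 + 450) - (2125.52 + 531.38) = -406.9.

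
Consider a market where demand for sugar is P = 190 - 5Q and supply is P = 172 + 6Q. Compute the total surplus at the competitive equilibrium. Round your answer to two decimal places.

14.73

Set 190 - 5Q = 172 + 6Q, which gives 18 = 11Q, so Q* = 1.6364 and P* = 190 - 5(1.6364) = 181.8182.
Total surplus is the full triangle between the curves from 0 to Q*: (1/2)(1.6364)(190 - 172) = 14.7273.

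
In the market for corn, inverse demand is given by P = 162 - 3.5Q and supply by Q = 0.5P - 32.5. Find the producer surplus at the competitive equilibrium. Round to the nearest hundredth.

311.04

Rewriting supply in inverse form: P = 65 + 2Q.
Set 162 - 3.5Q = 65 + 2Q, which gives 97 = 5.5Q, so Q* = 17.6364 and P* = 162 - 3.5(17.6364) = 100.2727.
PS is the area between P* and the supply curve from 0 to Q*: (1/2)(17.6364)(35.2727) = 311.0413.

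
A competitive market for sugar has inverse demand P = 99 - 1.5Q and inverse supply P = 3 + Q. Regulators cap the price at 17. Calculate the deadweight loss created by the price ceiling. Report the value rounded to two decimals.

Free-market equilibrium: 99 - 1.5Q = 3 + Q gives Q* = 38.4, P* = 41.4.
At P = 17, sellers supply (17 - 3)/1 = 14 while buyers want more, so the quantity traded is 14 at price 17.
The lost-trades triangle has base Q* - 14 = 24.4 and height equal to the gap between the curves at Q = 14, which is 78 - 17 = 61. DWL = (1/2)(24.4)(61) = 744.2.

744.20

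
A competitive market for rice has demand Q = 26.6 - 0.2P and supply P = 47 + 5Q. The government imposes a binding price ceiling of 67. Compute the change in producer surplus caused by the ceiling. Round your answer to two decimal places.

Rewriting demand in inverse form: P = 133 - 5Q.
Free-market equilibrium: 133 - 5Q = 47 + 5Q gives Q* = 8.6, P* = 90.
At the ceiling price 67, quantity supplied is (67 - 47)/5 = 4; supply is the short side, so Q = 4 trades at P = 67.
PS goes from (1/2)(8.6)(43) = 184.9 to 40 (computed as (67 - 47)(4) - (1/2)(5)(4)^2), a change of -144.9.

-144.90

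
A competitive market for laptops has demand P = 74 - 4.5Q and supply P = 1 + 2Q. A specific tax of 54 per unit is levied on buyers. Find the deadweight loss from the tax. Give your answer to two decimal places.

Without the tax, 74 - 4.5Q = 1 + 2Q so Q* = 11.2308 and P* = 23.4615.
With the tax, buyers' net willingness to pay falls by 54: (74 - 54) - 4.5Q = 1 + 2Q, so Q_t = 2.9231. Buyers pay P_b = 60.8462; sellers receive P_s = P_b - 54 = 6.8462.
Deadweight loss is the triangle between the curves from Q_t to Q*: (1/2)(11.2308 - 2.9231)(54) = 224.3077.

224.31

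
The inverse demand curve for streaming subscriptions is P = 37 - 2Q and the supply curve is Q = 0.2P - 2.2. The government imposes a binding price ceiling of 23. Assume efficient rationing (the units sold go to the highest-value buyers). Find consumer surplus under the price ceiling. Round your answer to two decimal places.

27.84

Rewriting supply in inverse form: P = 11 + 5Q.
Free-market equilibrium: 37 - 2Q = 11 + 5Q gives Q* = 3.7143, P* = 29.5714.
At P = 23, sellers supply (23 - 11)/5 = 2.4 while buyers want more, so the quantity traded is 2.4 at price 23.
The demand price at Q = 2.4 is 32.2. CS is the trapezoid between demand and 23 over [0, 2.4]: (1/2)[(37 - 23) + (32.2 - 23)](2.4) = 27.84.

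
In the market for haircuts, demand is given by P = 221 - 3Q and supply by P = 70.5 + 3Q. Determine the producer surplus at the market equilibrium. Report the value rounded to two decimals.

Equilibrium: 221 - 3Q = 70.5 + 3Q, so Q* = 25.0833 and P* = 145.75.
The supply curve's price intercept is 70.5, so PS = (1/2)(Q*)(P* - 70.5) = (1/2)(25.0833)(75.25) = 943.7604.

943.76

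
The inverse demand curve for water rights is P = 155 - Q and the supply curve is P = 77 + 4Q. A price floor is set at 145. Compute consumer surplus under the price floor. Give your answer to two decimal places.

50.00

Free-market equilibrium: 155 - Q = 77 + 4Q gives Q* = 15.6, P* = 139.4.
At the floor price 145, quantity demanded is (155 - 145)/1 = 10; demand is the short side, so Q = 10 trades at P = 145.
CS is the triangle under demand above 145: (1/2)(10)(155 - 145) = 50.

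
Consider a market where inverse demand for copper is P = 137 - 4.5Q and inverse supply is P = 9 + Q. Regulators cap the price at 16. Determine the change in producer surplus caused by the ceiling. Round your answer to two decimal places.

Free-market equilibrium: 137 - 4.5Q = 9 + Q gives Q* = 23.2727, P* = 32.2727.
At P = 16, sellers supply (16 - 9)/1 = 7 while buyers want more, so the quantity traded is 7 at price 16.
PS goes from (1/2)(23.2727)(23.2727) = 270.8099 to 24.5 (computed as (16 - 9)(7) - (1/2)(1)(7)^2), a change of -246.3099.

-246.31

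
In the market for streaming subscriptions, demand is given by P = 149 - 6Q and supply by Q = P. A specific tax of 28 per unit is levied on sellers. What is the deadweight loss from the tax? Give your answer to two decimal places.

Rewriting supply in inverse form: P = Q.
Without the tax, 149 - 6Q = Q so Q* = 21.2857 and P* = 21.2857.
A tax on sellers shifts supply up by 28: 149 - 6Q = Q + 28, so Q_t = 17.2857. Buyers pay P_b = 45.2857; sellers receive P_s = P_b - 28 = 17.2857.
Deadweight loss is the triangle between the curves from Q_t to Q*: (1/2)(21.2857 - 17.2857)(28) = 56.

56.00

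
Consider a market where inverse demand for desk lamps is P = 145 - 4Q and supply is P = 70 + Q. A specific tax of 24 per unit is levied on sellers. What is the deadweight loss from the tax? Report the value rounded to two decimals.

57.60

Pre-tax equilibrium: 145 - 4Q = 70 + Q gives Q* = 15, P* = 85.
A tax on sellers shifts supply up by 24: 145 - 4Q = 70 + Q + 24, so Q_t = 10.2. Buyers pay P_b = 104.2; sellers receive P_s = P_b - 24 = 80.2.
The welfare triangle lost has base Q* - Q_t = 4.8 and height t = 24, so DWL = (1/2)(4.8)(24) = 57.6.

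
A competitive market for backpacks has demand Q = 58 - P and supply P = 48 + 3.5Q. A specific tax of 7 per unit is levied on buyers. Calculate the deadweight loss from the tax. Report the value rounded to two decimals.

Rewriting demand in inverse form: P = 58 - Q.
Pre-tax equilibrium: 58 - Q = 48 + 3.5Q gives Q* = 2.2222, P* = 55.7778.
A tax on buyers shifts demand down by 7: (58 - 7) - Q = 48 + 3.5Q, so Q_t = 0.6667. Buyers pay P_b = 57.3333; sellers receive P_s = P_b - 7 = 50.3333.
The welfare triangle lost has base Q* - Q_t = 1.5556 and height t = 7, so DWL = (1/2)(1.5556)(7) = 5.4444.

5.44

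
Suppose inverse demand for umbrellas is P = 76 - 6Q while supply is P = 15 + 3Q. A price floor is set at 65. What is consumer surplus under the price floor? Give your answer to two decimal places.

10.08

Free-market equilibrium: 76 - 6Q = 15 + 3Q gives Q* = 6.7778, P* = 35.3333.
At P = 65, buyers demand (76 - 65)/6 = 1.8333 while sellers would supply more, so the quantity traded is 1.8333 at price 65.
CS is the triangle under demand above 65: (1/2)(1.8333)(76 - 65) = 10.0833.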